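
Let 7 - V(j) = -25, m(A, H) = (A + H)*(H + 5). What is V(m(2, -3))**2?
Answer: 1024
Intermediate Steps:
m(A, H) = (5 + H)*(A + H) (m(A, H) = (A + H)*(5 + H) = (5 + H)*(A + H))
V(j) = 32 (V(j) = 7 - 1*(-25) = 7 + 25 = 32)
V(m(2, -3))**2 = 32**2 = 1024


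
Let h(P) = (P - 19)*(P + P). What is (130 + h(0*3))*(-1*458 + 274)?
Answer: -23920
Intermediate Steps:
h(P) = 2*P*(-19 + P) (h(P) = (-19 + P)*(2*P) = 2*P*(-19 + P))
(130 + h(0*3))*(-1*458 + 274) = (130 + 2*(0*3)*(-19 + 0*3))*(-1*458 + 274) = (130 + 2*0*(-19 + 0))*(-458 + 274) = (130 + 2*0*(-19))*(-184) = (130 + 0)*(-184) = 130*(-184) = -23920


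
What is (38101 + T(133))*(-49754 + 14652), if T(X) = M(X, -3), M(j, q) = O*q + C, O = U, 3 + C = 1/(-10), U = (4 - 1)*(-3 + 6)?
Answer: -6681823659/5 ≈ -1.3364e+9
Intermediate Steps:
U = 9 (U = 3*3 = 9)
C = -31/10 (C = -3 + 1/(-10) = -3 - ⅒ = -31/10 ≈ -3.1000)
O = 9
M(j, q) = -31/10 + 9*q (M(j, q) = 9*q - 31/10 = -31/10 + 9*q)
T(X) = -301/10 (T(X) = -31/10 + 9*(-3) = -31/10 - 27 = -301/10)
(38101 + T(133))*(-49754 + 14652) = (38101 - 301/10)*(-49754 + 14652) = (380709/10)*(-35102) = -6681823659/5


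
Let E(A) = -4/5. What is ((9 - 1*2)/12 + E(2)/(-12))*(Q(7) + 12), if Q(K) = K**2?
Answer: 793/20 ≈ 39.650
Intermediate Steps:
E(A) = -4/5 (E(A) = -4*1/5 = -4/5)
((9 - 1*2)/12 + E(2)/(-12))*(Q(7) + 12) = ((9 - 1*2)/12 - 4/5/(-12))*(7**2 + 12) = ((9 - 2)*(1/12) - 4/5*(-1/12))*(49 + 12) = (7*(1/12) + 1/15)*61 = (7/12 + 1/15)*61 = (13/20)*61 = 793/20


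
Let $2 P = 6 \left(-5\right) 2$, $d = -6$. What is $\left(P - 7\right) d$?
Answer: $222$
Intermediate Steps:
$P = -30$ ($P = \frac{6 \left(-5\right) 2}{2} = \frac{\left(-30\right) 2}{2} = \frac{1}{2} \left(-60\right) = -30$)
$\left(P - 7\right) d = \left(-30 - 7\right) \left(-6\right) = \left(-37\right) \left(-6\right) = 222$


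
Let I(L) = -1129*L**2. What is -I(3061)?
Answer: 10578415009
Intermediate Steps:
-I(3061) = -(-1129)*3061**2 = -(-1129)*9369721 = -1*(-10578415009) = 10578415009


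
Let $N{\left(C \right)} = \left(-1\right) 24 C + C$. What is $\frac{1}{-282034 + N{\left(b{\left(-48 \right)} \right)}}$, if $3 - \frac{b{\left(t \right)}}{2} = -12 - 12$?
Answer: $- \frac{1}{283276} \approx -3.5301 \cdot 10^{-6}$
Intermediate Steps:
$b{\left(t \right)} = 54$ ($b{\left(t \right)} = 6 - 2 \left(-12 - 12\right) = 6 - -48 = 6 + 48 = 54$)
$N{\left(C \right)} = - 23 C$ ($N{\left(C \right)} = - 24 C + C = - 23 C$)
$\frac{1}{-282034 + N{\left(b{\left(-48 \right)} \right)}} = \frac{1}{-282034 - 1242} = \frac{1}{-283276} = - \frac{1}{283276}$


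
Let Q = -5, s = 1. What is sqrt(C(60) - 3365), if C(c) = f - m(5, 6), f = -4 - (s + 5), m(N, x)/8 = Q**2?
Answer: 5*I*sqrt(143) ≈ 59.791*I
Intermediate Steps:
m(N, x) = 200 (m(N, x) = 8*(-5)**2 = 8*25 = 200)
f = -10 (f = -4 - (1 + 5) = -4 - 1*6 = -4 - 6 = -10)
C(c) = -210 (C(c) = -10 - 1*200 = -10 - 200 = -210)
sqrt(C(60) - 3365) = sqrt(-210 - 3365) = sqrt(-3575) = 5*I*sqrt(143)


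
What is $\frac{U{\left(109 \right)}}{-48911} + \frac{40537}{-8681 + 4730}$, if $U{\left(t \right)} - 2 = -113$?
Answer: $- \frac{1982266646}{193247361} \approx -10.258$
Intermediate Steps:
$U{\left(t \right)} = -111$ ($U{\left(t \right)} = 2 - 113 = -111$)
$\frac{U{\left(109 \right)}}{-48911} + \frac{40537}{-8681 + 4730} = - \frac{111}{-48911} + \frac{40537}{-8681 + 4730} = \left(-111\right) \left(- \frac{1}{48911}\right) + \frac{40537}{-3951} = \frac{111}{48911} + 40537 \left(- \frac{1}{3951}\right) = \frac{111}{48911} - \frac{40537}{3951} = - \frac{1982266646}{193247361}$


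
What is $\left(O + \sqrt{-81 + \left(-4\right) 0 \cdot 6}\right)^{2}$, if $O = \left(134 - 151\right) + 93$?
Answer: $5695 + 1368 i \approx 5695.0 + 1368.0 i$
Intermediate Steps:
$O = 76$ ($O = -17 + 93 = 76$)
$\left(O + \sqrt{-81 + \left(-4\right) 0 \cdot 6}\right)^{2} = \left(76 + \sqrt{-81 + \left(-4\right) 0 \cdot 6}\right)^{2} = \left(76 + \sqrt{-81 + 0 \cdot 6}\right)^{2} = \left(76 + \sqrt{-81 + 0}\right)^{2} = \left(76 + \sqrt{-81}\right)^{2} = \left(76 + 9 i\right)^{2}$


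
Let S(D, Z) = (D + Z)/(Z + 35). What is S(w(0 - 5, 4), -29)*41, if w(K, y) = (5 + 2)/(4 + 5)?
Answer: -5207/27 ≈ -192.85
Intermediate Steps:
w(K, y) = 7/9
S(D, Z) = (D + Z)/(35 + Z)
S(w(0 - 5, 4), -29)*41 = ((7/9 - 29)/(35 - 29))*41 = (-254/9/6)*41 = ((⅙)*(-254/9))*41 = -127/27*41 = -5207/27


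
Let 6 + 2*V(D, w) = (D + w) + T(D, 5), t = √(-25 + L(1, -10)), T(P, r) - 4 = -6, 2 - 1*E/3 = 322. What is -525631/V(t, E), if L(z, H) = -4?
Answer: 1017621616/937053 + 1051262*I*√29/937053 ≈ 1086.0 + 6.0415*I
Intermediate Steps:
E = -960 (E = 6 - 3*322 = 6 - 966 = -960)
T(P, r) = -2 (T(P, r) = 4 - 6 = -2)
t = I*√29 (t = √(-25 - 4) = √(-29) = I*√29 ≈ 5.3852*I)
V(D, w) = -4 + D/2 + w/2 (V(D, w) = -3 + ((D + w) - 2)/2 = -3 + (-2 + D + w)/2 = -3 + (-1 + D/2 + w/2) = -4 + D/2 + w/2)
-525631/V(t, E) = -525631/(-4 + (I*√29)/2 + (½)*(-960)) = -525631/(-4 + I*√29/2 - 480) = -525631/(-484 + I*√29/2)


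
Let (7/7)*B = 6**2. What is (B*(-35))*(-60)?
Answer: 75600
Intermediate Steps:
B = 36 (B = 6**2 = 36)
(B*(-35))*(-60) = (36*(-35))*(-60) = -1260*(-60) = 75600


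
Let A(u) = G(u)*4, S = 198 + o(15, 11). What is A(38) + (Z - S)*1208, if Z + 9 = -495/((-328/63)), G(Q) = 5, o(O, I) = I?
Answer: -6087349/41 ≈ -1.4847e+5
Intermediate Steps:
S = 209 (S = 198 + 11 = 209)
Z = 28233/328 (Z = -9 - 495/((-328/63)) = -9 - 495/((-328*1/63)) = -9 - 495/(-328/63) = -9 - 495*(-63/328) = -9 + 31185/328 = 28233/328 ≈ 86.076)
A(u) = 20 (A(u) = 5*4 = 20)
A(38) + (Z - S)*1208 = 20 + (28233/328 - 1*209)*1208 = 20 + (28233/328 - 209)*1208 = 20 - 40319/328*1208 = 20 - 6088169/41 = -6087349/41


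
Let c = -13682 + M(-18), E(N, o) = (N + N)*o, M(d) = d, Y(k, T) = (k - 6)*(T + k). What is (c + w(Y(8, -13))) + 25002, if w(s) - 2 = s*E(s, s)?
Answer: 9304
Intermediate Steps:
Y(k, T) = (-6 + k)*(T + k)
E(N, o) = 2*N*o (E(N, o) = (2*N)*o = 2*N*o)
c = -13700 (c = -13682 - 18 = -13700)
w(s) = 2 + 2*s³ (w(s) = 2 + s*(2*s*s) = 2 + s*(2*s²) = 2 + 2*s³)
(c + w(Y(8, -13))) + 25002 = (-13700 + (2 + 2*(8² - 6*(-13) - 6*8 - 13*8)³)) + 25002 = (-13700 + (2 + 2*(64 + 78 - 48 - 104)³)) + 25002 = (-13700 + (2 + 2*(-10)³)) + 25002 = (-13700 + (2 + 2*(-1000))) + 25002 = (-13700 + (2 - 2000)) + 25002 = (-13700 - 1998) + 25002 = -15698 + 25002 = 9304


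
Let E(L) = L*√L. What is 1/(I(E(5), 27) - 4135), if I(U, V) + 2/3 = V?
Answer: -3/12326 ≈ -0.00024339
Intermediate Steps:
E(L) = L^(3/2)
I(U, V) = -⅔ + V
1/(I(E(5), 27) - 4135) = 1/((-⅔ + 27) - 4135) = 1/(79/3 - 4135) = 1/(-12326/3) = -3/12326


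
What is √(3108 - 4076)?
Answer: 22*I*√2 ≈ 31.113*I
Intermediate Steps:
√(3108 - 4076) = √(-968) = 22*I*√2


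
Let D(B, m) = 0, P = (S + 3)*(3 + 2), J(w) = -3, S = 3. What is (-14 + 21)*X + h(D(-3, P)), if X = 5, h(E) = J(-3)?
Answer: 32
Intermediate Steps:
P = 30 (P = (3 + 3)*(3 + 2) = 6*5 = 30)
h(E) = -3
(-14 + 21)*X + h(D(-3, P)) = (-14 + 21)*5 - 3 = 7*5 - 3 = 35 - 3 = 32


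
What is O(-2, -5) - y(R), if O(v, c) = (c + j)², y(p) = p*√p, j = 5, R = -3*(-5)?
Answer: -15*√15 ≈ -58.095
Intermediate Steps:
R = 15
y(p) = p^(3/2)
O(v, c) = (5 + c)² (O(v, c) = (c + 5)² = (5 + c)²)
O(-2, -5) - y(R) = (5 - 5)² - 15^(3/2) = 0² - 15*√15 = 0 - 15*√15 = -15*√15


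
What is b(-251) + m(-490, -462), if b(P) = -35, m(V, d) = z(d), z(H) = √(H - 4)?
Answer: -35 + I*√466 ≈ -35.0 + 21.587*I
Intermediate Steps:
z(H) = √(-4 + H)
m(V, d) = √(-4 + d)
b(-251) + m(-490, -462) = -35 + √(-4 - 462) = -35 + √(-466) = -35 + I*√466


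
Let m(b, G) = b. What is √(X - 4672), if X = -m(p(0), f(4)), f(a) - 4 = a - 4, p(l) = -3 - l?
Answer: I*√4669 ≈ 68.33*I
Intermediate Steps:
f(a) = a (f(a) = 4 + (a - 4) = 4 + (-4 + a) = a)
X = 3 (X = -(-3 - 1*0) = -(-3 + 0) = -1*(-3) = 3)
√(X - 4672) = √(3 - 4672) = √(-4669) = I*√4669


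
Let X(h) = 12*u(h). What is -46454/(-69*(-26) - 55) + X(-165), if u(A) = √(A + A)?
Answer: -46454/1739 + 12*I*√330 ≈ -26.713 + 217.99*I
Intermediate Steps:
u(A) = √2*√A (u(A) = √(2*A) = √2*√A)
X(h) = 12*√2*√h (X(h) = 12*(√2*√h) = 12*√2*√h)
-46454/(-69*(-26) - 55) + X(-165) = -46454/(-69*(-26) - 55) + 12*√2*√(-165) = -46454/(1794 - 55) + 12*√2*(I*√165) = -46454/1739 + 12*I*√330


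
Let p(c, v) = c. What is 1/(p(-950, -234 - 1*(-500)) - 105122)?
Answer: -1/106072 ≈ -9.4276e-6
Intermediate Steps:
1/(p(-950, -234 - 1*(-500)) - 105122) = 1/(-950 - 105122) = 1/(-106072) = -1/106072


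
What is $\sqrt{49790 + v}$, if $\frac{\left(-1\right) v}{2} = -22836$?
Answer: $\sqrt{95462} \approx 308.97$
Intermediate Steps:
$v = 45672$ ($v = \left(-2\right) \left(-22836\right) = 45672$)
$\sqrt{49790 + v} = \sqrt{49790 + 45672} = \sqrt{95462}$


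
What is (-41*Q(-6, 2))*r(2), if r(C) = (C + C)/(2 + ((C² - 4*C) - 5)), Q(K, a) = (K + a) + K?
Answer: -1640/7 ≈ -234.29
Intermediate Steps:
Q(K, a) = a + 2*K
r(C) = 2*C/(-3 + C² - 4*C) (r(C) = (2*C)/(2 + (-5 + C² - 4*C)) = (2*C)/(-3 + C² - 4*C) = 2*C/(-3 + C² - 4*C))
(-41*Q(-6, 2))*r(2) = (-41*(2 + 2*(-6)))*(2*2/(-3 + 2² - 4*2)) = (-41*(2 - 12))*(2*2/(-3 + 4 - 8)) = (-41*(-10))*(2*2/(-7)) = 410*(2*2*(-⅐)) = 410*(-4/7) = -1640/7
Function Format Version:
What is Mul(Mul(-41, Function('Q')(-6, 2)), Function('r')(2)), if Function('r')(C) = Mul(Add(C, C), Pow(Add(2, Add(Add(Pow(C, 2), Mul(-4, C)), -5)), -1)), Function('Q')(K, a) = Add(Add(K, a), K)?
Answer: Rational(-1640, 7) ≈ -234.29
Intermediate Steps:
Function('Q')(K, a) = Add(a, Mul(2, K))
Function('r')(C) = Mul(2, C, Pow(Add(-3, Pow(C, 2), Mul(-4, C)), -1)) (Function('r')(C) = Mul(Mul(2, C), Pow(Add(2, Add(-5, Pow(C, 2), Mul(-4, C))), -1)) = Mul(Mul(2, C), Pow(Add(-3, Pow(C, 2), Mul(-4, C)), -1)) = Mul(2, C, Pow(Add(-3, Pow(C, 2), Mul(-4, C)), -1)))
Mul(Mul(-41, Function('Q')(-6, 2)), Function('r')(2)) = Mul(Mul(-41, Add(2, Mul(2, -6))), Mul(2, 2, Pow(Add(-3, Pow(2, 2), Mul(-4, 2)), -1))) = Mul(Mul(-41, Add(2, -12)), Mul(2, 2, Pow(Add(-3, 4, -8), -1))) = Mul(Mul(-41, -10), Mul(2, 2, Pow(-7, -1))) = Mul(410, Mul(2, 2, Rational(-1, 7))) = Mul(410, Rational(-4, 7)) = Rational(-1640, 7)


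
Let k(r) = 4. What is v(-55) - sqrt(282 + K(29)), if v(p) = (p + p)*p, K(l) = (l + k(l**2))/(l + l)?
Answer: 6050 - 3*sqrt(105618)/58 ≈ 6033.2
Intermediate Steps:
K(l) = (4 + l)/(2*l) (K(l) = (l + 4)/(l + l) = (4 + l)/((2*l)) = (4 + l)*(1/(2*l)) = (4 + l)/(2*l))
v(p) = 2*p**2 (v(p) = (2*p)*p = 2*p**2)
v(-55) - sqrt(282 + K(29)) = 2*(-55)**2 - sqrt(282 + (1/2)*(4 + 29)/29) = 2*3025 - sqrt(282 + (1/2)*(1/29)*33) = 6050 - sqrt(282 + 33/58) = 6050 - sqrt(16389/58) = 6050 - 3*sqrt(105618)/58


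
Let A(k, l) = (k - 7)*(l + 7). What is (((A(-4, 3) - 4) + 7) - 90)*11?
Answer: -2167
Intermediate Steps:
A(k, l) = (-7 + k)*(7 + l)
(((A(-4, 3) - 4) + 7) - 90)*11 = ((((-49 - 7*3 + 7*(-4) - 4*3) - 4) + 7) - 90)*11 = ((((-49 - 21 - 28 - 12) - 4) + 7) - 90)*11 = (((-110 - 4) + 7) - 90)*11 = ((-114 + 7) - 90)*11 = (-107 - 90)*11 = -197*11 = -2167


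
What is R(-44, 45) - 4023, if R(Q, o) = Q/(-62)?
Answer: -124691/31 ≈ -4022.3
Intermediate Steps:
R(Q, o) = -Q/62 (R(Q, o) = Q*(-1/62) = -Q/62)
R(-44, 45) - 4023 = -1/62*(-44) - 4023 = 22/31 - 4023 = -124691/31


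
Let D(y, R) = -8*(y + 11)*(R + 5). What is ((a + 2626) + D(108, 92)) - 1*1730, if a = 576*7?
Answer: -87416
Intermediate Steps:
a = 4032
D(y, R) = -8*(5 + R)*(11 + y) (D(y, R) = -8*(11 + y)*(5 + R) = -8*(5 + R)*(11 + y))
((a + 2626) + D(108, 92)) - 1*1730 = ((4032 + 2626) + (-440 - 88*92 - 40*108 - 8*92*108)) - 1*1730 = (6658 + (-440 - 8096 - 4320 - 79488)) - 1730 = (6658 - 92344) - 1730 = -85686 - 1730 = -87416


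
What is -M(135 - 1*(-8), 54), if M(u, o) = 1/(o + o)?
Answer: -1/108 ≈ -0.0092593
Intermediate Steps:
M(u, o) = 1/(2*o)
-M(135 - 1*(-8), 54) = -1/(2*54) = -1*1/108 = -1/108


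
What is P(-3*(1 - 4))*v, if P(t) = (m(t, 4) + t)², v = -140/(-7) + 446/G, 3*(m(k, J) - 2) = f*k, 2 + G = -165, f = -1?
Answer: 185216/167 ≈ 1109.1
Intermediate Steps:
G = -167 (G = -2 - 165 = -167)
m(k, J) = 2 - k/3 (m(k, J) = 2 + (-k)/3 = 2 - k/3)
v = 2894/167 (v = -140/(-7) + 446/(-167) = -140*(-⅐) + 446*(-1/167) = 20 - 446/167 = 2894/167 ≈ 17.329)
P(t) = (2 + 2*t/3)² (P(t) = ((2 - t/3) + t)² = (2 + 2*t/3)²)
P(-3*(1 - 4))*v = (4*(3 - 3*(1 - 4))²/9)*(2894/167) = (4*(3 - 3*(-3))²/9)*(2894/167) = (4*(3 + 9)²/9)*(2894/167) = ((4/9)*12²)*(2894/167) = ((4/9)*144)*(2894/167) = 64*(2894/167) = 185216/167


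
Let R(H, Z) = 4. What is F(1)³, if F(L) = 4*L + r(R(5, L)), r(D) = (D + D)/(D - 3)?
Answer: 1728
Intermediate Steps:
r(D) = 2*D/(-3 + D) (r(D) = (2*D)/(-3 + D) = 2*D/(-3 + D))
F(L) = 8 + 4*L (F(L) = 4*L + 2*4/(-3 + 4) = 4*L + 2*4/1 = 4*L + 2*4*1 = 4*L + 8 = 8 + 4*L)
F(1)³ = (8 + 4*1)³ = (8 + 4)³ = 12³ = 1728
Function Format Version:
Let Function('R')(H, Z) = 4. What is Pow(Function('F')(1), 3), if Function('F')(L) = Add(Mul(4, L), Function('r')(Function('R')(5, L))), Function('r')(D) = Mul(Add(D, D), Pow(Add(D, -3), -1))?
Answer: 1728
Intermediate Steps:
Function('r')(D) = Mul(2, D, Pow(Add(-3, D), -1)) (Function('r')(D) = Mul(Mul(2, D), Pow(Add(-3, D), -1)) = Mul(2, D, Pow(Add(-3, D), -1)))
Function('F')(L) = Add(8, Mul(4, L)) (Function('F')(L) = Add(Mul(4, L), Mul(2, 4, Pow(Add(-3, 4), -1))) = Add(Mul(4, L), Mul(2, 4, Pow(1, -1))) = Add(Mul(4, L), Mul(2, 4, 1)) = Add(Mul(4, L), 8) = Add(8, Mul(4, L)))
Pow(Function('F')(1), 3) = Pow(Add(8, Mul(4, 1)), 3) = Pow(Add(8, 4), 3) = Pow(12, 3) = 1728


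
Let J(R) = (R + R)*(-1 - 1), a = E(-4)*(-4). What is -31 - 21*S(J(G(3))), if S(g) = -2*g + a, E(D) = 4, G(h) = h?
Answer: -199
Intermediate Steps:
a = -16 (a = 4*(-4) = -16)
J(R) = -4*R (J(R) = (2*R)*(-2) = -4*R)
S(g) = -16 - 2*g (S(g) = -2*g - 16 = -16 - 2*g)
-31 - 21*S(J(G(3))) = -31 - 21*(-16 - (-8)*3) = -31 - 21*(-16 - 2*(-12)) = -31 - 21*(-16 + 24) = -31 - 21*8 = -31 - 168 = -199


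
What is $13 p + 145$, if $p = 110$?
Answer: $1575$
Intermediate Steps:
$13 p + 145 = 13 \cdot 110 + 145 = 1430 + 145 = 1575$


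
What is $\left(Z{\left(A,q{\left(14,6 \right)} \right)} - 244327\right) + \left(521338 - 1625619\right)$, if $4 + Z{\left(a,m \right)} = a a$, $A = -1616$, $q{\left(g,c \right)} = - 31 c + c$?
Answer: $1262844$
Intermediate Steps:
$q{\left(g,c \right)} = - 30 c$
$Z{\left(a,m \right)} = -4 + a^{2}$ ($Z{\left(a,m \right)} = -4 + a a = -4 + a^{2}$)
$\left(Z{\left(A,q{\left(14,6 \right)} \right)} - 244327\right) + \left(521338 - 1625619\right) = \left(\left(-4 + \left(-1616\right)^{2}\right) - 244327\right) + \left(521338 - 1625619\right) = \left(\left(-4 + 2611456\right) - 244327\right) - 1104281 = \left(2611452 - 244327\right) - 1104281 = 2367125 - 1104281 = 1262844$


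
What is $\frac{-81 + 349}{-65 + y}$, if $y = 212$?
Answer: $\frac{268}{147} \approx 1.8231$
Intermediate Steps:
$\frac{-81 + 349}{-65 + y} = \frac{-81 + 349}{-65 + 212} = \frac{268}{147}$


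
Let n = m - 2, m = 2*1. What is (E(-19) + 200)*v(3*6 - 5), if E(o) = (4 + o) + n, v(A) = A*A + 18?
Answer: 34595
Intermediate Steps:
m = 2
n = 0 (n = 2 - 2 = 0)
v(A) = 18 + A² (v(A) = A² + 18 = 18 + A²)
E(o) = 4 + o (E(o) = (4 + o) + 0 = 4 + o)
(E(-19) + 200)*v(3*6 - 5) = ((4 - 19) + 200)*(18 + (3*6 - 5)²) = (-15 + 200)*(18 + (18 - 5)²) = 185*(18 + 13²) = 185*(18 + 169) = 185*187 = 34595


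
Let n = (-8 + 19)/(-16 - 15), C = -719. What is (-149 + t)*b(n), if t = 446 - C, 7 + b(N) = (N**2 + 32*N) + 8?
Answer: -9987280/961 ≈ -10393.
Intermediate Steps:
n = -11/31 (n = 11/(-31) = 11*(-1/31) = -11/31 ≈ -0.35484)
b(N) = 1 + N**2 + 32*N (b(N) = -7 + ((N**2 + 32*N) + 8) = -7 + (8 + N**2 + 32*N) = 1 + N**2 + 32*N)
t = 1165 (t = 446 - 1*(-719) = 446 + 719 = 1165)
(-149 + t)*b(n) = (-149 + 1165)*(1 + (-11/31)**2 + 32*(-11/31)) = 1016*(1 + 121/961 - 352/31) = 1016*(-9830/961) = -9987280/961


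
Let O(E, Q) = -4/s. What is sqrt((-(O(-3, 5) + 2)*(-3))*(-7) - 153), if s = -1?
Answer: 3*I*sqrt(31) ≈ 16.703*I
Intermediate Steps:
O(E, Q) = 4 (O(E, Q) = -4/(-1) = -4*(-1) = 4)
sqrt((-(O(-3, 5) + 2)*(-3))*(-7) - 153) = sqrt((-(4 + 2)*(-3))*(-7) - 153) = sqrt((-1*6*(-3))*(-7) - 153) = sqrt(-6*(-3)*(-7) - 153) = sqrt(18*(-7) - 153) = sqrt(-126 - 153) = sqrt(-279) = 3*I*sqrt(31)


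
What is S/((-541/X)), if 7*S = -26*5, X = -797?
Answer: -103610/3787 ≈ -27.359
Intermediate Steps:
S = -130/7 (S = (-26*5)/7 = (⅐)*(-130) = -130/7 ≈ -18.571)
S/((-541/X)) = -130/(7*((-541/(-797)))) = -130/(7*((-541*(-1/797)))) = -130/(7*541/797) = -130/7*797/541 = -103610/3787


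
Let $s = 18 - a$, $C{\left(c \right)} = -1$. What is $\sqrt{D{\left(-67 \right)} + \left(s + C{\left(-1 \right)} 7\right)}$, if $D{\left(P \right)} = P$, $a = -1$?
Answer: $i \sqrt{55} \approx 7.4162 i$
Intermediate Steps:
$s = 19$ ($s = 18 - -1 = 18 + 1 = 19$)
$\sqrt{D{\left(-67 \right)} + \left(s + C{\left(-1 \right)} 7\right)} = \sqrt{-67 + \left(19 - 7\right)} = \sqrt{-67 + 12} = \sqrt{-55} = i \sqrt{55}$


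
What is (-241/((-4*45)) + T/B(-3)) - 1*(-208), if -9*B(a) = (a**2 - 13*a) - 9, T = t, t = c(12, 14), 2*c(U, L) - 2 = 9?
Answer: 486883/2340 ≈ 208.07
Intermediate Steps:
c(U, L) = 11/2 (c(U, L) = 1 + (1/2)*9 = 1 + 9/2 = 11/2)
t = 11/2 ≈ 5.5000
T = 11/2 ≈ 5.5000
B(a) = 1 - a**2/9 + 13*a/9 (B(a) = -((a**2 - 13*a) - 9)/9 = -(-9 + a**2 - 13*a)/9 = 1 - a**2/9 + 13*a/9)
(-241/((-4*45)) + T/B(-3)) - 1*(-208) = (-241/((-4*45)) + 11/(2*(1 - 1/9*(-3)**2 + (13/9)*(-3)))) - 1*(-208) = (-241/(-180) + 11/(2*(1 - 1/9*9 - 13/3))) + 208 = (-241*(-1/180) + 11/(2*(1 - 1 - 13/3))) + 208 = (241/180 + 11/(2*(-13/3))) + 208 = (241/180 + (11/2)*(-3/13)) + 208 = (241/180 - 33/26) + 208 = 163/2340 + 208 = 486883/2340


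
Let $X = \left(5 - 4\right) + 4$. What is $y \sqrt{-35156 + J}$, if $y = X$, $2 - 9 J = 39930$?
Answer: $\frac{10 i \sqrt{89083}}{3} \approx 994.89 i$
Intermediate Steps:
$J = - \frac{39928}{9}$ ($J = \frac{2}{9} - \frac{13310}{3} = - \frac{39928}{9} \approx -4436.4$)
$X = 5$ ($X = 1 + 4 = 5$)
$y = 5$
$y \sqrt{-35156 + J} = 5 \sqrt{-35156 - \frac{39928}{9}} = 5 \sqrt{- \frac{356332}{9}} = 5 \frac{2 i \sqrt{89083}}{3} = \frac{10 i \sqrt{89083}}{3}$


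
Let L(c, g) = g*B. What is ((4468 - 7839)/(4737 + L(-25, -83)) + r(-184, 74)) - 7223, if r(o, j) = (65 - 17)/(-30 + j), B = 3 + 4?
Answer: -330193877/45716 ≈ -7222.7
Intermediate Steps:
B = 7
r(o, j) = 48/(-30 + j)
L(c, g) = 7*g (L(c, g) = g*7 = 7*g)
((4468 - 7839)/(4737 + L(-25, -83)) + r(-184, 74)) - 7223 = ((4468 - 7839)/(4737 + 7*(-83)) + 48/(-30 + 74)) - 7223 = (-3371/(4737 - 581) + 48/44) - 7223 = (-3371/4156 + 48*(1/44)) - 7223 = (-3371*1/4156 + 12/11) - 7223 = (-3371/4156 + 12/11) - 7223 = 12791/45716 - 7223 = -330193877/45716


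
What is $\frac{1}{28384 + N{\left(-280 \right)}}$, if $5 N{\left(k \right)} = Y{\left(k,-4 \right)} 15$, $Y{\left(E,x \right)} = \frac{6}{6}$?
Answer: $\frac{1}{28387} \approx 3.5227 \cdot 10^{-5}$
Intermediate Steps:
$Y{\left(E,x \right)} = 1$ ($Y{\left(E,x \right)} = 6 \cdot \frac{1}{6} = 1$)
$N{\left(k \right)} = 3$ ($N{\left(k \right)} = \frac{1 \cdot 15}{5} = \frac{1}{5} \cdot 15 = 3$)
$\frac{1}{28384 + N{\left(-280 \right)}} = \frac{1}{28384 + 3} = \frac{1}{28387}$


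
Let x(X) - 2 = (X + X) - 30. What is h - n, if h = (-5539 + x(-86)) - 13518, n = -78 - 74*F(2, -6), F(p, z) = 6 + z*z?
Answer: -16071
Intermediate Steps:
F(p, z) = 6 + z²
x(X) = -28 + 2*X (x(X) = 2 + ((X + X) - 30) = 2 + (2*X - 30) = 2 + (-30 + 2*X) = -28 + 2*X)
n = -3186 (n = -78 - 74*(6 + (-6)²) = -78 - 74*(6 + 36) = -78 - 74*42 = -78 - 3108 = -3186)
h = -19257 (h = (-5539 + (-28 + 2*(-86))) - 13518 = (-5539 + (-28 - 172)) - 13518 = (-5539 - 200) - 13518 = -5739 - 13518 = -19257)
h - n = -19257 - 1*(-3186) = -19257 + 3186 = -16071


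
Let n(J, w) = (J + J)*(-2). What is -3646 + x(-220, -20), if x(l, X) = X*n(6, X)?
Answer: -3166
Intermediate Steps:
n(J, w) = -4*J (n(J, w) = (2*J)*(-2) = -4*J)
x(l, X) = -24*X (x(l, X) = X*(-4*6) = X*(-24) = -24*X)
-3646 + x(-220, -20) = -3646 - 24*(-20) = -3646 + 480 = -3166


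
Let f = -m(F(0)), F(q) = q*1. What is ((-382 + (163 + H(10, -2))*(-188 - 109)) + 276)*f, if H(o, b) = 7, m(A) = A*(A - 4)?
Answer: 0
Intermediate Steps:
F(q) = q
m(A) = A*(-4 + A)
f = 0 (f = -0*(-4 + 0) = -0*(-4) = -1*0 = 0)
((-382 + (163 + H(10, -2))*(-188 - 109)) + 276)*f = ((-382 + (163 + 7)*(-188 - 109)) + 276)*0 = ((-382 + 170*(-297)) + 276)*0 = ((-382 - 50490) + 276)*0 = (-50872 + 276)*0 = -50596*0 = 0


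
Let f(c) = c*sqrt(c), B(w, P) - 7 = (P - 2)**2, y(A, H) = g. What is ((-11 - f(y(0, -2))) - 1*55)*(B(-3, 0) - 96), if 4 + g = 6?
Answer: 5610 + 170*sqrt(2) ≈ 5850.4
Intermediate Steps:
g = 2 (g = -4 + 6 = 2)
y(A, H) = 2
B(w, P) = 7 + (-2 + P)**2 (B(w, P) = 7 + (P - 2)**2 = 7 + (-2 + P)**2)
f(c) = c**(3/2)
((-11 - f(y(0, -2))) - 1*55)*(B(-3, 0) - 96) = ((-11 - 2**(3/2)) - 1*55)*((7 + (-2 + 0)**2) - 96) = ((-11 - 2*sqrt(2)) - 55)*((7 + (-2)**2) - 96) = ((-11 - 2*sqrt(2)) - 55)*((7 + 4) - 96) = (-66 - 2*sqrt(2))*(11 - 96) = (-66 - 2*sqrt(2))*(-85) = 5610 + 170*sqrt(2)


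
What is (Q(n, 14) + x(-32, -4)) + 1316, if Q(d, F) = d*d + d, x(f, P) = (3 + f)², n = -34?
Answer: 3279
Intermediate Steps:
Q(d, F) = d + d² (Q(d, F) = d² + d = d + d²)
(Q(n, 14) + x(-32, -4)) + 1316 = (-34*(1 - 34) + (3 - 32)²) + 1316 = (-34*(-33) + (-29)²) + 1316 = (1122 + 841) + 1316 = 1963 + 1316 = 3279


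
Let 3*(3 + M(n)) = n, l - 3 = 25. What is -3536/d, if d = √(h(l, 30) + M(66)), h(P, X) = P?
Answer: -3536*√47/47 ≈ -515.78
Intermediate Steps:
l = 28 (l = 3 + 25 = 28)
M(n) = -3 + n/3
d = √47 (d = √(28 + (-3 + (⅓)*66)) = √(28 + (-3 + 22)) = √(28 + 19) = √47 ≈ 6.8557)
-3536/d = -3536*√47/47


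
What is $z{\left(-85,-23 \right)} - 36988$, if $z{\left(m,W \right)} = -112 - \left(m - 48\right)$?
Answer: $-36967$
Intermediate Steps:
$z{\left(m,W \right)} = -64 - m$ ($z{\left(m,W \right)} = -112 - \left(-48 + m\right) = -64 - m$)
$z{\left(-85,-23 \right)} - 36988 = \left(-64 - -85\right) - 36988 = \left(-64 + 85\right) - 36988 = 21 - 36988 = -36967$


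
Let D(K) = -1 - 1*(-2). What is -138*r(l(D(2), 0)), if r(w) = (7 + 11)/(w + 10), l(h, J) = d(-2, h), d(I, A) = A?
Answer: -2484/11 ≈ -225.82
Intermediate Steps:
D(K) = 1 (D(K) = -1 + 2 = 1)
l(h, J) = h
r(w) = 18/(10 + w)
-138*r(l(D(2), 0)) = -2484/(10 + 1) = -2484/11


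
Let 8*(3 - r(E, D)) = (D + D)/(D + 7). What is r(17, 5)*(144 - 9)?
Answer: 6255/16 ≈ 390.94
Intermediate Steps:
r(E, D) = 3 - D/(4*(7 + D)) (r(E, D) = 3 - (D + D)/(8*(D + 7)) = 3 - 2*D/(8*(7 + D)) = 3 - D/(4*(7 + D)))
r(17, 5)*(144 - 9) = ((84 + 11*5)/(4*(7 + 5)))*(144 - 9) = ((¼)*(84 + 55)/12)*135 = ((¼)*(1/12)*139)*135 = (139/48)*135 = 6255/16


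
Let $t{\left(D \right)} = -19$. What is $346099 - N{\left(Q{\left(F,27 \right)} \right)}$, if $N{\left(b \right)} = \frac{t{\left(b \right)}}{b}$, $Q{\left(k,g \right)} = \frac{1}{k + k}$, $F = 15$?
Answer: $346669$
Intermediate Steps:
$Q{\left(k,g \right)} = \frac{1}{2 k}$
$N{\left(b \right)} = - \frac{19}{b}$
$346099 - N{\left(Q{\left(F,27 \right)} \right)} = 346099 - - \frac{19}{\frac{1}{2} \cdot \frac{1}{15}} = 346099 - - 19 \frac{1}{\frac{1}{30}} = 346099 - \left(-19\right) 30 = 346099 - -570 = 346099 + 570 = 346669$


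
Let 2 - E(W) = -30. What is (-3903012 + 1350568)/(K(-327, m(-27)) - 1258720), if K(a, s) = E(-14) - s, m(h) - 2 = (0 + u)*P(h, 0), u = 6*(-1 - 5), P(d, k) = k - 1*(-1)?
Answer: 1276222/629327 ≈ 2.0279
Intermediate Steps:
E(W) = 32 (E(W) = 2 - 1*(-30) = 2 + 30 = 32)
P(d, k) = 1 + k (P(d, k) = k + 1 = 1 + k)
u = -36 (u = 6*(-6) = -36)
m(h) = -34 (m(h) = 2 + (0 - 36)*(1 + 0) = 2 - 36*1 = 2 - 36 = -34)
K(a, s) = 32 - s
(-3903012 + 1350568)/(K(-327, m(-27)) - 1258720) = (-3903012 + 1350568)/((32 - 1*(-34)) - 1258720) = -2552444/((32 + 34) - 1258720) = -2552444/(66 - 1258720) = -2552444/(-1258654) = -2552444*(-1/1258654) = 1276222/629327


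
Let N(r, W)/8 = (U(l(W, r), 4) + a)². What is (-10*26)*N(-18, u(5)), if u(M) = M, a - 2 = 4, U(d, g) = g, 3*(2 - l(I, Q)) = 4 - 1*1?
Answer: -208000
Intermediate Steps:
l(I, Q) = 1 (l(I, Q) = 2 - (4 - 1*1)/3 = 2 - (4 - 1)/3 = 2 - ⅓*3 = 2 - 1 = 1)
a = 6 (a = 2 + 4 = 6)
N(r, W) = 800 (N(r, W) = 8*(4 + 6)² = 8*10² = 8*100 = 800)
(-10*26)*N(-18, u(5)) = -10*26*800 = -260*800 = -208000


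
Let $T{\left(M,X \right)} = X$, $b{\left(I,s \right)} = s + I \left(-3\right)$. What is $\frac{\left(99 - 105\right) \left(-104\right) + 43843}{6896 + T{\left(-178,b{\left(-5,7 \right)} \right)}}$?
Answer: $\frac{44467}{6918} \approx 6.4277$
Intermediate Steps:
$b{\left(I,s \right)} = s - 3 I$
$\frac{\left(99 - 105\right) \left(-104\right) + 43843}{6896 + T{\left(-178,b{\left(-5,7 \right)} \right)}} = \frac{\left(99 - 105\right) \left(-104\right) + 43843}{6896 + \left(7 - -15\right)} = \frac{\left(-6\right) \left(-104\right) + 43843}{6896 + \left(7 + 15\right)} = \frac{624 + 43843}{6896 + 22} = \frac{44467}{6918}$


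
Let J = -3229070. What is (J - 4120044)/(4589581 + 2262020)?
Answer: -7349114/6851601 ≈ -1.0726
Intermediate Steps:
(J - 4120044)/(4589581 + 2262020) = (-3229070 - 4120044)/(4589581 + 2262020) = -7349114/6851601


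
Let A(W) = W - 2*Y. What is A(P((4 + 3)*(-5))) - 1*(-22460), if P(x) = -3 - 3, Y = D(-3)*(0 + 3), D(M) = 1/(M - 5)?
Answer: 89819/4 ≈ 22455.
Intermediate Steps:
D(M) = 1/(-5 + M)
Y = -3/8 (Y = (0 + 3)/(-5 - 3) = 3/(-8) = -1/8*3 = -3/8 ≈ -0.37500)
P(x) = -6
A(W) = 3/4 + W (A(W) = W - 2*(-3/8) = W + 3/4 = 3/4 + W)
A(P((4 + 3)*(-5))) - 1*(-22460) = (3/4 - 6) - 1*(-22460) = -21/4 + 22460 = 89819/4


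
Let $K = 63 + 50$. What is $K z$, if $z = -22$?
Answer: $-2486$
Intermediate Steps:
$K = 113$
$K z = 113 \left(-22\right) = -2486$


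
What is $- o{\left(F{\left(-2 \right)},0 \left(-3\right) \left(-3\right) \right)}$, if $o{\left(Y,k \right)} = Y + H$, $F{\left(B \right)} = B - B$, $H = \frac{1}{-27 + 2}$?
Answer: $\frac{1}{25} \approx 0.04$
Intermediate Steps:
$H = - \frac{1}{25}$ ($H = \frac{1}{-25} = - \frac{1}{25} \approx -0.04$)
$F{\left(B \right)} = 0$
$o{\left(Y,k \right)} = - \frac{1}{25} + Y$ ($o{\left(Y,k \right)} = Y - \frac{1}{25} = - \frac{1}{25} + Y$)
$- o{\left(F{\left(-2 \right)},0 \left(-3\right) \left(-3\right) \right)} = - (- \frac{1}{25} + 0) = \left(-1\right) \left(- \frac{1}{25}\right) = \frac{1}{25}$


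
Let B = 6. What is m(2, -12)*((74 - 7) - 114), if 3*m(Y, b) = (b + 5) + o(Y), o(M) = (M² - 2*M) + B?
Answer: 47/3 ≈ 15.667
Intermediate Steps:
o(M) = 6 + M² - 2*M (o(M) = (M² - 2*M) + 6 = 6 + M² - 2*M)
m(Y, b) = 11/3 - 2*Y/3 + b/3 + Y²/3 (m(Y, b) = ((b + 5) + (6 + Y² - 2*Y))/3 = ((5 + b) + (6 + Y² - 2*Y))/3 = (11 + b + Y² - 2*Y)/3 = 11/3 - 2*Y/3 + b/3 + Y²/3)
m(2, -12)*((74 - 7) - 114) = (11/3 - ⅔*2 + (⅓)*(-12) + (⅓)*2²)*((74 - 7) - 114) = (11/3 - 4/3 - 4 + (⅓)*4)*(67 - 114) = (11/3 - 4/3 - 4 + 4/3)*(-47) = -⅓*(-47) = 47/3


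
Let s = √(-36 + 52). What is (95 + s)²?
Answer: 9801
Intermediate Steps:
s = 4 (s = √16 = 4)
(95 + s)² = (95 + 4)² = 99² = 9801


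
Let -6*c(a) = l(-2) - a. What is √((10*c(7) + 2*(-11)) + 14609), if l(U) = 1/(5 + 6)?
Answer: √15897783/33 ≈ 120.82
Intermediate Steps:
l(U) = 1/11
c(a) = -1/66 + a/6 (c(a) = -(1/11 - a)/6 = -1/66 + a/6)
√((10*c(7) + 2*(-11)) + 14609) = √((10*(-1/66 + (⅙)*7) + 2*(-11)) + 14609) = √((10*(-1/66 + 7/6) - 22) + 14609) = √((10*(38/33) - 22) + 14609) = √((380/33 - 22) + 14609) = √(-346/33 + 14609) = √(481751/33) = √15897783/33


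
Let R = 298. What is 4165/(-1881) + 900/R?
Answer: 225865/280269 ≈ 0.80589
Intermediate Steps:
4165/(-1881) + 900/R = 4165/(-1881) + 900/298 = 4165*(-1/1881) + 900*(1/298) = -4165/1881 + 450/149 = 225865/280269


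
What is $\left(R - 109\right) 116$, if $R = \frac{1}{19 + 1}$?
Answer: $- \frac{63191}{5} \approx -12638.0$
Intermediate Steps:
$R = \frac{1}{20} \approx 0.05$
$\left(R - 109\right) 116 = \left(\frac{1}{20} - 109\right) 116 = \left(- \frac{2179}{20}\right) 116 = - \frac{63191}{5}$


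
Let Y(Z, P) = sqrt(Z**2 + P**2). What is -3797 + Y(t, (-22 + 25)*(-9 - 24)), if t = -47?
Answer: -3797 + sqrt(12010) ≈ -3687.4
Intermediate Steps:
Y(Z, P) = sqrt(P**2 + Z**2)
-3797 + Y(t, (-22 + 25)*(-9 - 24)) = -3797 + sqrt(((-22 + 25)*(-9 - 24))**2 + (-47)**2) = -3797 + sqrt((3*(-33))**2 + 2209) = -3797 + sqrt((-99)**2 + 2209) = -3797 + sqrt(9801 + 2209) = -3797 + sqrt(12010)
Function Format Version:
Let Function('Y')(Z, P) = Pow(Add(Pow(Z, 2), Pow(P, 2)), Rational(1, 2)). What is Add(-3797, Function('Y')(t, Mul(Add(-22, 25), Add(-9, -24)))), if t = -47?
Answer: Add(-3797, Pow(12010, Rational(1, 2))) ≈ -3687.4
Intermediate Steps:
Function('Y')(Z, P) = Pow(Add(Pow(P, 2), Pow(Z, 2)), Rational(1, 2))
Add(-3797, Function('Y')(t, Mul(Add(-22, 25), Add(-9, -24)))) = Add(-3797, Pow(Add(Pow(Mul(Add(-22, 25), Add(-9, -24)), 2), Pow(-47, 2)), Rational(1, 2))) = Add(-3797, Pow(Add(Pow(Mul(3, -33), 2), 2209), Rational(1, 2))) = Add(-3797, Pow(Add(Pow(-99, 2), 2209), Rational(1, 2))) = Add(-3797, Pow(Add(9801, 2209), Rational(1, 2))) = Add(-3797, Pow(12010, Rational(1, 2)))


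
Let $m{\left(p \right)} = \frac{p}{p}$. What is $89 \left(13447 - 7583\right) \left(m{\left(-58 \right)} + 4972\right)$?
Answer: $2595388808$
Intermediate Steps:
$m{\left(p \right)} = 1$
$89 \left(13447 - 7583\right) \left(m{\left(-58 \right)} + 4972\right) = 89 \left(13447 - 7583\right) \left(1 + 4972\right) = 89 \cdot 5864 \cdot 4973 = 89 \cdot 29161672 = 2595388808$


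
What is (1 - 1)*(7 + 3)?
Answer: 0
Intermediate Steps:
(1 - 1)*(7 + 3) = 0*10 = 0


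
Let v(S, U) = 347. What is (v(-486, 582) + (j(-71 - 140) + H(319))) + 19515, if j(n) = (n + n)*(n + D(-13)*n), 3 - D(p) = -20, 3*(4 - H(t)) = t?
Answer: 6470303/3 ≈ 2.1568e+6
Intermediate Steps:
H(t) = 4 - t/3
D(p) = 23 (D(p) = 3 - 1*(-20) = 3 + 20 = 23)
j(n) = 48*n**2 (j(n) = (n + n)*(n + 23*n) = (2*n)*(24*n) = 48*n**2)
(v(-486, 582) + (j(-71 - 140) + H(319))) + 19515 = (347 + (48*(-71 - 140)**2 + (4 - 1/3*319))) + 19515 = (347 + (48*(-211)**2 + (4 - 319/3))) + 19515 = (347 + (48*44521 - 307/3)) + 19515 = (347 + (2137008 - 307/3)) + 19515 = (347 + 6410717/3) + 19515 = 6411758/3 + 19515 = 6470303/3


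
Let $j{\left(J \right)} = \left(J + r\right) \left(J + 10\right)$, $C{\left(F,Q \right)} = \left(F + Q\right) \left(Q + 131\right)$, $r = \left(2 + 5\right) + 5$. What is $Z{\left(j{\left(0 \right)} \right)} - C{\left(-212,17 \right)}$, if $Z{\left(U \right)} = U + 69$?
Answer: $29049$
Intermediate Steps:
$r = 12$ ($r = 7 + 5 = 12$)
$C{\left(F,Q \right)} = \left(131 + Q\right) \left(F + Q\right)$ ($C{\left(F,Q \right)} = \left(F + Q\right) \left(131 + Q\right) = \left(131 + Q\right) \left(F + Q\right)$)
$j{\left(J \right)} = \left(10 + J\right) \left(12 + J\right)$ ($j{\left(J \right)} = \left(J + 12\right) \left(J + 10\right) = \left(12 + J\right) \left(10 + J\right) = \left(10 + J\right) \left(12 + J\right)$)
$Z{\left(U \right)} = 69 + U$
$Z{\left(j{\left(0 \right)} \right)} - C{\left(-212,17 \right)} = \left(69 + \left(120 + 0^{2} + 22 \cdot 0\right)\right) - \left(17^{2} + 131 \left(-212\right) + 131 \cdot 17 - 3604\right) = \left(69 + \left(120 + 0 + 0\right)\right) - \left(289 - 27772 + 2227 - 3604\right) = \left(69 + 120\right) - -28860 = 189 + 28860 = 29049$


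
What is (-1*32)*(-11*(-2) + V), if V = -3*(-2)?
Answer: -896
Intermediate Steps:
V = 6
(-1*32)*(-11*(-2) + V) = (-1*32)*(-11*(-2) + 6) = -32*(22 + 6) = -32*28 = -896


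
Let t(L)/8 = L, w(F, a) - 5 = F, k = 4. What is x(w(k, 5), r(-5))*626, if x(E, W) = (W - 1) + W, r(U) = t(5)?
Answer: 49454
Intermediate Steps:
w(F, a) = 5 + F
t(L) = 8*L
r(U) = 40 (r(U) = 8*5 = 40)
x(E, W) = -1 + 2*W (x(E, W) = (-1 + W) + W = -1 + 2*W)
x(w(k, 5), r(-5))*626 = (-1 + 2*40)*626 = (-1 + 80)*626 = 79*626 = 49454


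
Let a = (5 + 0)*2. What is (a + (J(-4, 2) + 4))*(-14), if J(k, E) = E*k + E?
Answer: -112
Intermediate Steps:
J(k, E) = E + E*k
a = 10 (a = 5*2 = 10)
(a + (J(-4, 2) + 4))*(-14) = (10 + (2*(1 - 4) + 4))*(-14) = (10 + (2*(-3) + 4))*(-14) = (10 + (-6 + 4))*(-14) = (10 - 2)*(-14) = 8*(-14) = -112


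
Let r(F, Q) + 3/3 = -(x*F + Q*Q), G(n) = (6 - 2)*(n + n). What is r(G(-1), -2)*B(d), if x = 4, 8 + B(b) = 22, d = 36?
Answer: 378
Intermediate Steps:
B(b) = 14 (B(b) = -8 + 22 = 14)
G(n) = 8*n (G(n) = 4*(2*n) = 8*n)
r(F, Q) = -1 - Q**2 - 4*F (r(F, Q) = -1 - (4*F + Q*Q) = -1 - (4*F + Q**2) = -1 - (Q**2 + 4*F) = -1 + (-Q**2 - 4*F) = -1 - Q**2 - 4*F)
r(G(-1), -2)*B(d) = (-1 - 1*(-2)**2 - 32*(-1))*14 = (-1 - 1*4 - 4*(-8))*14 = (-1 - 4 + 32)*14 = 27*14 = 378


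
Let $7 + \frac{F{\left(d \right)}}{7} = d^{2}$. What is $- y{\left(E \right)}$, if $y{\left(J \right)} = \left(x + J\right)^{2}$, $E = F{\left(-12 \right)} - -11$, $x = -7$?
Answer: $-927369$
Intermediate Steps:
$F{\left(d \right)} = -49 + 7 d^{2}$
$E = 970$ ($E = \left(-49 + 7 \left(-12\right)^{2}\right) - -11 = \left(-49 + 7 \cdot 144\right) + 11 = \left(-49 + 1008\right) + 11 = 959 + 11 = 970$)
$y{\left(J \right)} = \left(-7 + J\right)^{2}$
$- y{\left(E \right)} = - \left(-7 + 970\right)^{2} = - 963^{2} = \left(-1\right) 927369 = -927369$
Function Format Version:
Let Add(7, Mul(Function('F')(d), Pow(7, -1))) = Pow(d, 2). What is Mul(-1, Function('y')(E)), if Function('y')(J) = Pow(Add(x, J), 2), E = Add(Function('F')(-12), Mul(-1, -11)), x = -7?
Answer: -927369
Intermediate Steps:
Function('F')(d) = Add(-49, Mul(7, Pow(d, 2)))
E = 970 (E = Add(Add(-49, Mul(7, Pow(-12, 2))), Mul(-1, -11)) = Add(Add(-49, Mul(7, 144)), 11) = Add(Add(-49, 1008), 11) = Add(959, 11) = 970)
Function('y')(J) = Pow(Add(-7, J), 2)
Mul(-1, Function('y')(E)) = Mul(-1, Pow(Add(-7, 970), 2)) = Mul(-1, Pow(963, 2)) = Mul(-1, 927369) = -927369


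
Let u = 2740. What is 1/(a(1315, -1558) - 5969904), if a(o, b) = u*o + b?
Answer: -1/2368362 ≈ -4.2223e-7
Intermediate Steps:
a(o, b) = b + 2740*o (a(o, b) = 2740*o + b = b + 2740*o)
1/(a(1315, -1558) - 5969904) = 1/((-1558 + 2740*1315) - 5969904) = 1/((-1558 + 3603100) - 5969904) = 1/(3601542 - 5969904) = 1/(-2368362) = -1/2368362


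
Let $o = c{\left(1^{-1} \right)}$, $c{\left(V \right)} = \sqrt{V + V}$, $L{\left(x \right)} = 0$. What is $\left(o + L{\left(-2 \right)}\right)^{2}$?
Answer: $2$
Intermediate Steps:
$c{\left(V \right)} = \sqrt{2} \sqrt{V}$ ($c{\left(V \right)} = \sqrt{2 V} = \sqrt{2} \sqrt{V}$)
$o = \sqrt{2}$ ($o = \sqrt{2} \sqrt{1^{-1}} = \sqrt{2} \sqrt{1} = \sqrt{2} \cdot 1 = \sqrt{2} \approx 1.4142$)
$\left(o + L{\left(-2 \right)}\right)^{2} = \left(\sqrt{2} + 0\right)^{2} = \left(\sqrt{2}\right)^{2} = 2$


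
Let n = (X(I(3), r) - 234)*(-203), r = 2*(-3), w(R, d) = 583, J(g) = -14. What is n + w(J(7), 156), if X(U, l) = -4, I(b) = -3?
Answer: 48897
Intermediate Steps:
r = -6
n = 48314 (n = (-4 - 234)*(-203) = -238*(-203) = 48314)
n + w(J(7), 156) = 48314 + 583 = 48897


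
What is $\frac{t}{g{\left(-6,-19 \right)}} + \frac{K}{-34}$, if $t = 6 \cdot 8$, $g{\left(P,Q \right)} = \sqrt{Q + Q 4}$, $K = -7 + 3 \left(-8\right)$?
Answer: $\frac{31}{34} - \frac{48 i \sqrt{95}}{95} \approx 0.91177 - 4.9247 i$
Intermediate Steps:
$K = -31$ ($K = -7 - 24 = -31$)
$g{\left(P,Q \right)} = \sqrt{5} \sqrt{Q}$ ($g{\left(P,Q \right)} = \sqrt{Q + 4 Q} = \sqrt{5 Q} = \sqrt{5} \sqrt{Q}$)
$t = 48$
$\frac{t}{g{\left(-6,-19 \right)}} + \frac{K}{-34} = \frac{48}{\sqrt{5} \sqrt{-19}} - \frac{31}{-34} = \frac{48}{\sqrt{5} i \sqrt{19}} - - \frac{31}{34} = \frac{48}{i \sqrt{95}} + \frac{31}{34} = 48 \left(- \frac{i \sqrt{95}}{95}\right) + \frac{31}{34} = - \frac{48 i \sqrt{95}}{95} + \frac{31}{34} = \frac{31}{34} - \frac{48 i \sqrt{95}}{95}$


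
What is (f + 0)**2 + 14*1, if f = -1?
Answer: 15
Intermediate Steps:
(f + 0)**2 + 14*1 = (-1 + 0)**2 + 14*1 = (-1)**2 + 14 = 1 + 14 = 15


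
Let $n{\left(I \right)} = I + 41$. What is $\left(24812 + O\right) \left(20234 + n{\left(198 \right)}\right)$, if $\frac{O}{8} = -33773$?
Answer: $-5023500956$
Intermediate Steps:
$O = -270184$ ($O = 8 \left(-33773\right) = -270184$)
$n{\left(I \right)} = 41 + I$
$\left(24812 + O\right) \left(20234 + n{\left(198 \right)}\right) = \left(24812 - 270184\right) \left(20234 + \left(41 + 198\right)\right) = - 245372 \left(20234 + 239\right) = \left(-245372\right) 20473 = -5023500956$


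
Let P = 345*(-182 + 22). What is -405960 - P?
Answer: -350760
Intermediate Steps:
P = -55200 (P = 345*(-160) = -55200)
-405960 - P = -405960 - 1*(-55200) = -405960 + 55200 = -350760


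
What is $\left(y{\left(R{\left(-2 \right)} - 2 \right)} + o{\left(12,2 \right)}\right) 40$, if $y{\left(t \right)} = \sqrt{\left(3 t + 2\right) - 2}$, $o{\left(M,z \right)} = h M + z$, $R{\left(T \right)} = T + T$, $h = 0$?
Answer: $80 + 120 i \sqrt{2} \approx 80.0 + 169.71 i$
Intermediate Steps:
$R{\left(T \right)} = 2 T$
$o{\left(M,z \right)} = z$ ($o{\left(M,z \right)} = 0 M + z = 0 + z = z$)
$y{\left(t \right)} = \sqrt{3} \sqrt{t}$ ($y{\left(t \right)} = \sqrt{\left(2 + 3 t\right) - 2} = \sqrt{3 t} = \sqrt{3} \sqrt{t}$)
$\left(y{\left(R{\left(-2 \right)} - 2 \right)} + o{\left(12,2 \right)}\right) 40 = \left(\sqrt{3} \sqrt{2 \left(-2\right) - 2} + 2\right) 40 = \left(\sqrt{3} \sqrt{-4 - 2} + 2\right) 40 = \left(\sqrt{3} \sqrt{-6} + 2\right) 40 = \left(\sqrt{3} i \sqrt{6} + 2\right) 40 = \left(3 i \sqrt{2} + 2\right) 40 = \left(2 + 3 i \sqrt{2}\right) 40 = 80 + 120 i \sqrt{2}$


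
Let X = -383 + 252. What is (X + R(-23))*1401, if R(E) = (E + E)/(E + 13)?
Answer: -885432/5 ≈ -1.7709e+5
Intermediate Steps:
X = -131
R(E) = 2*E/(13 + E) (R(E) = (2*E)/(13 + E) = 2*E/(13 + E))
(X + R(-23))*1401 = (-131 + 2*(-23)/(13 - 23))*1401 = (-131 + 2*(-23)/(-10))*1401 = (-131 + 2*(-23)*(-⅒))*1401 = (-131 + 23/5)*1401 = -632/5*1401 = -885432/5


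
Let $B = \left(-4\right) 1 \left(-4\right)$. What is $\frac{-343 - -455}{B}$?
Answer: $7$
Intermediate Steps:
$B = 16$ ($B = \left(-4\right) \left(-4\right) = 16$)
$\frac{-343 - -455}{B} = \frac{-343 - -455}{16} = \left(-343 + 455\right) \frac{1}{16} = 112 \cdot \frac{1}{16} = 7$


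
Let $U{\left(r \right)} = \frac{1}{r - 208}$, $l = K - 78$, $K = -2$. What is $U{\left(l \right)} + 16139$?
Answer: $\frac{4648031}{288} \approx 16139.0$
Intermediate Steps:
$l = -80$ ($l = -2 - 78 = -80$)
$U{\left(r \right)} = \frac{1}{-208 + r}$
$U{\left(l \right)} + 16139 = \frac{1}{-208 - 80} + 16139 = \frac{1}{-288} + 16139 = - \frac{1}{288} + 16139 = \frac{4648031}{288}$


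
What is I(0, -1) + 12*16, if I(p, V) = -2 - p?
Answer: 190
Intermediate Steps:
I(0, -1) + 12*16 = (-2 - 1*0) + 12*16 = (-2 + 0) + 192 = -2 + 192 = 190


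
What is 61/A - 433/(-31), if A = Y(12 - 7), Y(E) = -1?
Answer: -1458/31 ≈ -47.032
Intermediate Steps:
A = -1
61/A - 433/(-31) = 61/(-1) - 433/(-31) = 61*(-1) - 433*(-1/31) = -61 + 433/31 = -1458/31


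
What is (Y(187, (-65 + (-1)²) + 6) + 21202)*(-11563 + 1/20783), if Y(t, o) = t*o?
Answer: -2488690002768/20783 ≈ -1.1975e+8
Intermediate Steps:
Y(t, o) = o*t
(Y(187, (-65 + (-1)²) + 6) + 21202)*(-11563 + 1/20783) = (((-65 + (-1)²) + 6)*187 + 21202)*(-11563 + 1/20783) = (((-65 + 1) + 6)*187 + 21202)*(-11563 + 1/20783) = ((-64 + 6)*187 + 21202)*(-240313828/20783) = (-58*187 + 21202)*(-240313828/20783) = (-10846 + 21202)*(-240313828/20783) = 10356*(-240313828/20783) = -2488690002768/20783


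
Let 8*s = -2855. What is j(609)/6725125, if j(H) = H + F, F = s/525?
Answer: 510989/5649105000 ≈ 9.0455e-5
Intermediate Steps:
s = -2855/8 (s = (⅛)*(-2855) = -2855/8 ≈ -356.88)
F = -571/840 (F = -2855/8/525 = -2855/8*1/525 = -571/840 ≈ -0.67976)
j(H) = -571/840 + H (j(H) = H - 571/840 = -571/840 + H)
j(609)/6725125 = (-571/840 + 609)/6725125 = (510989/840)*(1/6725125) = 510989/5649105000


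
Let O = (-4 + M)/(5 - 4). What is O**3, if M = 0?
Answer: -64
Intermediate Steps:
O = -4 (O = (-4 + 0)/(5 - 4) = -4/1 = -4*1 = -4)
O**3 = (-4)**3 = -64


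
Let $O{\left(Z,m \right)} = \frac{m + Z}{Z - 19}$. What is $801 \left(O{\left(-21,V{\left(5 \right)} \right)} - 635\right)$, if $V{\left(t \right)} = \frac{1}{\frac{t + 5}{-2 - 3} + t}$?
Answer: $- \frac{10164423}{20} \approx -5.0822 \cdot 10^{5}$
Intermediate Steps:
$V{\left(t \right)} = \frac{1}{-1 + \frac{4 t}{5}}$ ($V{\left(t \right)} = \frac{1}{\frac{5 + t}{-5} + t} = \frac{1}{\left(5 + t\right) \left(- \frac{1}{5}\right) + t} = \frac{1}{\left(-1 - \frac{t}{5}\right) + t} = \frac{1}{-1 + \frac{4 t}{5}}$)
$O{\left(Z,m \right)} = \frac{Z + m}{-19 + Z}$
$801 \left(O{\left(-21,V{\left(5 \right)} \right)} - 635\right) = 801 \left(\frac{-21 + \frac{5}{-5 + 4 \cdot 5}}{-19 - 21} - 635\right) = 801 \left(\frac{-21 + \frac{5}{-5 + 20}}{-40} - 635\right) = 801 \left(- \frac{-21 + \frac{5}{15}}{40} - 635\right) = 801 \left(- \frac{-21 + 5 \cdot \frac{1}{15}}{40} - 635\right) = 801 \left(- \frac{-21 + \frac{1}{3}}{40} - 635\right) = 801 \left(\left(- \frac{1}{40}\right) \left(- \frac{62}{3}\right) - 635\right) = 801 \left(\frac{31}{60} - 635\right) = 801 \left(- \frac{38069}{60}\right) = - \frac{10164423}{20}$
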